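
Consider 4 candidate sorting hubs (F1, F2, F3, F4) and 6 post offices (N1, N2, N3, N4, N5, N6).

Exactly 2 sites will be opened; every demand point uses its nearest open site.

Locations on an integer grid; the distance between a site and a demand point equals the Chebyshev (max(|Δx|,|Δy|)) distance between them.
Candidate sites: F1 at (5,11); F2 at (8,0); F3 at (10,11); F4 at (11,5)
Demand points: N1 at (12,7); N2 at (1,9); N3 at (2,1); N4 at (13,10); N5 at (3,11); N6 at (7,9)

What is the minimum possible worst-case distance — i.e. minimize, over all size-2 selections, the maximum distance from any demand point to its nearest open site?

Open {F1, F2}.
  Farthest demand point is N4 at distance 8 (to F1); all others are ≤ 8.
With {F1, F4} the worst case is 9.
With {F2, F3} the worst case is 9.
No size-2 selection achieves below 8.

8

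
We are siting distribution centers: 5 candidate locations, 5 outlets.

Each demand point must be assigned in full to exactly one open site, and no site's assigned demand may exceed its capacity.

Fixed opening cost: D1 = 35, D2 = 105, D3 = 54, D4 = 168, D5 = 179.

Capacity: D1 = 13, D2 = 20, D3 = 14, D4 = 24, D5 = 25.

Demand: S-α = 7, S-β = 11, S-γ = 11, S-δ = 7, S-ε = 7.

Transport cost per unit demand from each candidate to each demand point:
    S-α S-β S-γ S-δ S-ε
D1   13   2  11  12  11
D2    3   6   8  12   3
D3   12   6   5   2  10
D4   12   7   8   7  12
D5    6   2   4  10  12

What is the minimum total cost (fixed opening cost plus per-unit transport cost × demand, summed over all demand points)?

Open {D1, D2, D3}; cheapest assignment that respects the capacities:
  D1 (cap 13, load 11): S-β — cost 11×2 = 22
  D2 (cap 20, load 18): S-α, S-γ — cost 7×3 + 11×8 = 109
  D3 (cap 14, load 14): S-δ, S-ε — cost 7×2 + 7×10 = 84
  Shipping 215, fixed 194 → total 409.
  Any other capacity-feasible assignment to {D1, D2, D3} ships for at least 215.
Compare {D1, D3, D5}: its best feasible assignment gives total 460.
Compare {D2, D3, D5}: its best feasible assignment gives total 460.
Every other set of open sites that can feasibly serve all demand totals ≥ 460 even under its best assignment. Minimum: 409.

409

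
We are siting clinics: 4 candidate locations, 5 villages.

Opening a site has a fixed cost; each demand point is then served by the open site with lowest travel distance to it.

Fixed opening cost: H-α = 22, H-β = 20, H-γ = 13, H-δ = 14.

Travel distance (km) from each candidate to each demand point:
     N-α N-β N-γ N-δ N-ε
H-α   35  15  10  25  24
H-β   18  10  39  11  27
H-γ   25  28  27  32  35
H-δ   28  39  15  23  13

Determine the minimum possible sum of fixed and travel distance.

Open {H-β, H-δ}: assign each demand point to its cheapest open site.
  N-α→H-β 18, N-β→H-β 10, N-γ→H-δ 15, N-δ→H-β 11, N-ε→H-δ 13
  travel distance 67, fixed 34 → total 101.
Compare {H-β, H-γ, H-δ}: travel distance 67 + fixed 47 = 114.
Compare {H-α, H-β}: travel distance 73 + fixed 42 = 115.
Compare {H-α, H-β, H-δ}: travel distance 62 + fixed 56 = 118.
All other subsets cost ≥ 114. Minimum total cost: 101.

101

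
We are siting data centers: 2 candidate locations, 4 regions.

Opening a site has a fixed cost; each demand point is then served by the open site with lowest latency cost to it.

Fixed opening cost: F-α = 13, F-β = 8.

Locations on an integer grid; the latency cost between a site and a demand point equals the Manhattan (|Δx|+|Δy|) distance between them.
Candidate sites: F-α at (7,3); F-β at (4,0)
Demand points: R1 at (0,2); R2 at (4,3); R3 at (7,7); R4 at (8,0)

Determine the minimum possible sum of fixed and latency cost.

31

Open {F-β}: assign each demand point to its cheapest open site.
  R1→F-β 6, R2→F-β 3, R3→F-β 10, R4→F-β 4
  latency cost 23, fixed 8 → total 31.
Compare {F-α}: latency cost 19 + fixed 13 = 32.
Compare {F-α, F-β}: latency cost 17 + fixed 21 = 38.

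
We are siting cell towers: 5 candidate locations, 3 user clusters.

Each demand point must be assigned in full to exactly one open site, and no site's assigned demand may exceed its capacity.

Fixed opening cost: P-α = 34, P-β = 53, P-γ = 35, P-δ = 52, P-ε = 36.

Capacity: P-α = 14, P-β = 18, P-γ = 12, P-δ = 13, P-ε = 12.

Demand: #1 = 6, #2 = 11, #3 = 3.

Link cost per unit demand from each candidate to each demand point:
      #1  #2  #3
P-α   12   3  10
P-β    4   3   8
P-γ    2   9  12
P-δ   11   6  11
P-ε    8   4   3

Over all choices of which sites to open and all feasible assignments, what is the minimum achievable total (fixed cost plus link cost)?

144

Open {P-α, P-γ}; cheapest assignment that respects the capacities:
  P-α (cap 14, load 14): #2, #3 — cost 11×3 + 3×10 = 63
  P-γ (cap 12, load 6): #1 — cost 6×2 = 12
  Shipping 75, fixed 69 → total 144.
  Any other capacity-feasible assignment to {P-α, P-γ} ships for at least 75.
Compare {P-β, P-ε}: its best feasible assignment gives total 155.
Compare {P-β, P-γ}: its best feasible assignment gives total 157.
Every other set of open sites that can feasibly serve all demand totals ≥ 155 even under its best assignment. Minimum: 144.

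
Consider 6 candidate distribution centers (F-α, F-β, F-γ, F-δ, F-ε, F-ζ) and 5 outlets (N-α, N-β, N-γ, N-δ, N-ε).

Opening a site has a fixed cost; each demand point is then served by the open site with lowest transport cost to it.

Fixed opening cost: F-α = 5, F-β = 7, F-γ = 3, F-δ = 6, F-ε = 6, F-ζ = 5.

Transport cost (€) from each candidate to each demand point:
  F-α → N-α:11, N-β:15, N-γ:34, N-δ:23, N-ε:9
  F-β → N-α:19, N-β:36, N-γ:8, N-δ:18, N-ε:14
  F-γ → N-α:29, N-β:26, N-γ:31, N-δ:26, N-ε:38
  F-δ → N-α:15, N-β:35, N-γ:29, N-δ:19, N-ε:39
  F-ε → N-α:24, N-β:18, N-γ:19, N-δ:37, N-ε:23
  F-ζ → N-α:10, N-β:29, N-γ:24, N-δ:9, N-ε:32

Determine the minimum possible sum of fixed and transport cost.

Open {F-α, F-β, F-ζ}: assign each demand point to its cheapest open site.
  N-α→F-ζ 10, N-β→F-α 15, N-γ→F-β 8, N-δ→F-ζ 9, N-ε→F-α 9
  transport cost 51, fixed 17 → total 68.
Compare {F-α, F-β, F-γ, F-ζ}: transport cost 51 + fixed 20 = 71.
Compare {F-α, F-β}: transport cost 61 + fixed 12 = 73.
Compare {F-α, F-β, F-δ, F-ζ}: transport cost 51 + fixed 23 = 74.
All other subsets cost ≥ 71. Minimum total cost: 68.

68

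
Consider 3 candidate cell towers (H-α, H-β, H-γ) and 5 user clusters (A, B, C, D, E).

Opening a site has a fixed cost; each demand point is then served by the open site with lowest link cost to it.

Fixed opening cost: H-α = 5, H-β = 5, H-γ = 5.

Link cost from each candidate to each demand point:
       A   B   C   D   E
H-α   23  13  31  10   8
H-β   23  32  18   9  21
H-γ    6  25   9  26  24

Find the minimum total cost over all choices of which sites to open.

Open {H-α, H-γ}: assign each demand point to its cheapest open site.
  A→H-γ 6, B→H-α 13, C→H-γ 9, D→H-α 10, E→H-α 8
  link cost 46, fixed 10 → total 56.
Compare {H-α, H-β, H-γ}: link cost 45 + fixed 15 = 60.
Compare {H-β, H-γ}: link cost 70 + fixed 10 = 80.
Compare {H-α, H-β}: link cost 71 + fixed 10 = 81.
All other subsets cost ≥ 60. Minimum total cost: 56.

56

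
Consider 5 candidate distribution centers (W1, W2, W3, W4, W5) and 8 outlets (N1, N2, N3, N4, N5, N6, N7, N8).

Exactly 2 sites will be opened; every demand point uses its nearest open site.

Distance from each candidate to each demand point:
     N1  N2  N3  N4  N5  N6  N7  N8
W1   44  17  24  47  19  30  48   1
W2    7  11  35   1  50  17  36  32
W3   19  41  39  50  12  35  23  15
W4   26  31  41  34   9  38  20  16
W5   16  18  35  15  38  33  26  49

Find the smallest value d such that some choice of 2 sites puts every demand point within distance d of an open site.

30

Open {W1, W5}.
  Farthest demand point is N6 at distance 30 (to W1); all others are ≤ 30.
With {W1, W4} the worst case is 34.
With {W2, W3} the worst case is 35.
No size-2 selection achieves below 30.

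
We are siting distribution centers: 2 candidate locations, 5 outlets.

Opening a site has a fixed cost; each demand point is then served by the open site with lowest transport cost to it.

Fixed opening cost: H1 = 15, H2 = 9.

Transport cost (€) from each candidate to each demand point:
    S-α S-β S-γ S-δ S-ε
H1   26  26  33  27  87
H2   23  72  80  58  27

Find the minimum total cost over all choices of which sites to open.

Open {H1, H2}: assign each demand point to its cheapest open site.
  S-α→H2 23, S-β→H1 26, S-γ→H1 33, S-δ→H1 27, S-ε→H2 27
  transport cost 136, fixed 24 → total 160.
Compare {H1}: transport cost 199 + fixed 15 = 214.
Compare {H2}: transport cost 260 + fixed 9 = 269.

160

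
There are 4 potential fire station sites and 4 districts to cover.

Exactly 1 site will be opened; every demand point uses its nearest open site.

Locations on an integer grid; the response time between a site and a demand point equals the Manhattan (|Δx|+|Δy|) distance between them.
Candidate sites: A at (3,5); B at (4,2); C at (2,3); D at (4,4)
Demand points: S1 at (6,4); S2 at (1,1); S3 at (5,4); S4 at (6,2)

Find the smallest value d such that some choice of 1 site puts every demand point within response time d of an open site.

Open {B}.
  Farthest demand point is S1 at response time 4 (to B); all others are ≤ 4.
With {C} the worst case is 5.
With {A} the worst case is 6.
No size-1 selection achieves below 4.

4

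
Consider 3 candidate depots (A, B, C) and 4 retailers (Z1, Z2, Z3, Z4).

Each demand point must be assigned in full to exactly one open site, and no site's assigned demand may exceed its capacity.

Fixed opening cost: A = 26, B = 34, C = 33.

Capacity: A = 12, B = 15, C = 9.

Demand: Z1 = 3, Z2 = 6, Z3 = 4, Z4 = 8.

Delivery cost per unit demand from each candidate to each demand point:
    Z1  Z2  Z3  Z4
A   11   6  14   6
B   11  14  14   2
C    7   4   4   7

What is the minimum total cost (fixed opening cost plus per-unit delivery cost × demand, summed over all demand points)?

Open {A, B, C}; cheapest assignment that respects the capacities:
  A (cap 12, load 6): Z2 — cost 6×6 = 36
  B (cap 15, load 8): Z4 — cost 8×2 = 16
  C (cap 9, load 7): Z1, Z3 — cost 3×7 + 4×4 = 37
  Shipping 89, fixed 93 → total 182.
  Any other capacity-feasible assignment to {A, B, C} ships for at least 89.
Compare {B, C}: its best feasible assignment gives total 184.
Compare {A, B}: its best feasible assignment gives total 201.
Every other set of open sites that can feasibly serve all demand totals ≥ 184 even under its best assignment. Minimum: 182.

182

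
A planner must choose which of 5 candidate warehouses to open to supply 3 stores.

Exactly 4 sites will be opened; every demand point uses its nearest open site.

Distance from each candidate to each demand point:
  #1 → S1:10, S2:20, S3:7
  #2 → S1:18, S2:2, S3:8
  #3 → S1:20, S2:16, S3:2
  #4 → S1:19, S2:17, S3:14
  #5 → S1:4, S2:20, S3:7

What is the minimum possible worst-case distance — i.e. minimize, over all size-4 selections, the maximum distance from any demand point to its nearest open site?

4

Open {#1, #2, #3, #5}.
  Farthest demand point is S1 at distance 4 (to #5); all others are ≤ 4.
With {#2, #3, #4, #5} the worst case is 4.
With {#1, #2, #4, #5} the worst case is 7.
No size-4 selection achieves below 4.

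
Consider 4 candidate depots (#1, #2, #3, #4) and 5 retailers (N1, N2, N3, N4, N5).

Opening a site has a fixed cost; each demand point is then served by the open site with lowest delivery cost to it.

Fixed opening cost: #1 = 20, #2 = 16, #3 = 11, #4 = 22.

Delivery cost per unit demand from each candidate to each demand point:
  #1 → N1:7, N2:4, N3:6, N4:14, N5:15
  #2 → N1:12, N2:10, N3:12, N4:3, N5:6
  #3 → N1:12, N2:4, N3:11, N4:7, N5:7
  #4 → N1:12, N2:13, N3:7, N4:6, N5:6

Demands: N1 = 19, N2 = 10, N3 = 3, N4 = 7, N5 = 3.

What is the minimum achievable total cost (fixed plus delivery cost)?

Open {#1, #2}: assign each demand point to its cheapest open site.
  N1→#1 19×7=133, N2→#1 10×4=40, N3→#1 3×6=18, N4→#2 7×3=21, N5→#2 3×6=18
  delivery cost 230, fixed 36 → total 266.
Compare {#1, #2, #3}: delivery cost 230 + fixed 47 = 277.
Compare {#1, #2, #4}: delivery cost 230 + fixed 58 = 288.
Compare {#1, #3}: delivery cost 261 + fixed 31 = 292.
All other subsets cost ≥ 277. Minimum total cost: 266.

266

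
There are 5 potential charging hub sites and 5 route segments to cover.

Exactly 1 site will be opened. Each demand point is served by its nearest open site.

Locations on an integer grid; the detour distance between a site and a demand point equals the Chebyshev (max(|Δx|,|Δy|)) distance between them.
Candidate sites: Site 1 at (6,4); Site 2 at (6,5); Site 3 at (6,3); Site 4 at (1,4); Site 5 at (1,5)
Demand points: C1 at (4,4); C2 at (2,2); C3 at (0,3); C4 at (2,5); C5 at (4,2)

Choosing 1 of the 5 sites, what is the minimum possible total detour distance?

10

Open {Site 4}.
  C1→Site 4 3, C2→Site 4 2, C3→Site 4 1, C4→Site 4 1, C5→Site 4 3  ⇒ total 10.
Compare {Site 5}: total 12.
Compare {Site 1}: total 18.
No size-1 selection does better; minimum is 10.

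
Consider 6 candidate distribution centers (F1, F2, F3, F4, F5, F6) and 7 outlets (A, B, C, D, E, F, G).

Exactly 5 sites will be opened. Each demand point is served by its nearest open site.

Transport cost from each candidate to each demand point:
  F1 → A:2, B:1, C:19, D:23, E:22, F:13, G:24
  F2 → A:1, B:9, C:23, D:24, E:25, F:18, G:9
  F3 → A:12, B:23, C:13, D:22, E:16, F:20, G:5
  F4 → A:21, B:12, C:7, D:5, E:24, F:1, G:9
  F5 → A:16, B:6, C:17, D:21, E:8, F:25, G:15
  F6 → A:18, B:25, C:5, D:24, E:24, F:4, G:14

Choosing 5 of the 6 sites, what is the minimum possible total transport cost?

Open {F1, F3, F4, F5, F6}.
  A→F1 2, B→F1 1, C→F6 5, D→F4 5, E→F5 8, F→F4 1, G→F3 5  ⇒ total 27.
Compare {F1, F2, F3, F4, F5}: total 28.
Compare {F1, F2, F4, F5, F6}: total 30.
No size-5 selection does better; minimum is 27.

27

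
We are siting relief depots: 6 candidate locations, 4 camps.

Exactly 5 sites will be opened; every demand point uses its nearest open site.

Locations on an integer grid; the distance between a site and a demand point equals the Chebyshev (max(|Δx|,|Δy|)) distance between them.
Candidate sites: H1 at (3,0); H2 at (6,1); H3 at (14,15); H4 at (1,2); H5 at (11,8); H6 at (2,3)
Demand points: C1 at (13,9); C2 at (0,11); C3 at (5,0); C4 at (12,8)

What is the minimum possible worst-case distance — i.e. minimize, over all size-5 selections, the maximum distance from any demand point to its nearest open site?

8

Open {H1, H2, H3, H4, H6}.
  Farthest demand point is C2 at distance 8 (to H6); all others are ≤ 8.
With {H1, H2, H3, H5, H6} the worst case is 8.
With {H1, H2, H4, H5, H6} the worst case is 8.
No size-5 selection achieves below 8.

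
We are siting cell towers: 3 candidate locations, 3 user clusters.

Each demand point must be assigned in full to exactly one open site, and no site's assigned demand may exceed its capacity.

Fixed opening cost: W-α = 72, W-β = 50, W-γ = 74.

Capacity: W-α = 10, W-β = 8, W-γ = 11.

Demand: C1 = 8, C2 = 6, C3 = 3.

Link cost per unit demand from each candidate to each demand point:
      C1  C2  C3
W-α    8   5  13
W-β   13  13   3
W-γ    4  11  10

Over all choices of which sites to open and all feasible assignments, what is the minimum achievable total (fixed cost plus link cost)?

Open {W-α, W-γ}; cheapest assignment that respects the capacities:
  W-α (cap 10, load 6): C2 — cost 6×5 = 30
  W-γ (cap 11, load 11): C1, C3 — cost 8×4 + 3×10 = 62
  Shipping 92, fixed 146 → total 238.
  Any other capacity-feasible assignment to {W-α, W-γ} ships for at least 92.
Compare {W-β, W-γ}: its best feasible assignment gives total 264.
Compare {W-α, W-β, W-γ}: its best feasible assignment gives total 267.
Every other set of open sites that can feasibly serve all demand totals ≥ 264 even under its best assignment. Minimum: 238.

238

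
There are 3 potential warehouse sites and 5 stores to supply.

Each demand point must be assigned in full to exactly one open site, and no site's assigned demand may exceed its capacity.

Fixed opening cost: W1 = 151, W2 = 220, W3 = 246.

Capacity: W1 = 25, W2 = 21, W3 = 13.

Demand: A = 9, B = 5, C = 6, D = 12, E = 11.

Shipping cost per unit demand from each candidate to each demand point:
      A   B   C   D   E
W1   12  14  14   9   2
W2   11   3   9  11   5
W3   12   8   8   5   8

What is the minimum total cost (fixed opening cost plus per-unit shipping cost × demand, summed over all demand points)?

669

Open {W1, W2}; cheapest assignment that respects the capacities:
  W1 (cap 25, load 23): D, E — cost 12×9 + 11×2 = 130
  W2 (cap 21, load 20): A, B, C — cost 9×11 + 5×3 + 6×9 = 168
  Shipping 298, fixed 371 → total 669.
  Any other capacity-feasible assignment to {W1, W2} ships for at least 298.
Compare {W1, W2, W3}: its best feasible assignment gives total 867.
Every other set of open sites that can feasibly serve all demand totals ≥ 867 even under its best assignment. Minimum: 669.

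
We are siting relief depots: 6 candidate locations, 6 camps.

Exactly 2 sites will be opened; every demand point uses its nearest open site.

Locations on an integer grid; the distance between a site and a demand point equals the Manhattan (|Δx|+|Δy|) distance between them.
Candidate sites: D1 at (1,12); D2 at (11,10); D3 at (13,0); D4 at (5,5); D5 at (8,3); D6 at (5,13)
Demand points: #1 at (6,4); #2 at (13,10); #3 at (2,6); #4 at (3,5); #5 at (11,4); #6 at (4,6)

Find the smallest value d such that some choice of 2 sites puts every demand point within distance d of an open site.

6

Open {D2, D4}.
  Farthest demand point is #5 at distance 6 (to D2); all others are ≤ 6.
With {D2, D5} the worst case is 9.
With {D2, D6} the worst case is 10.
No size-2 selection achieves below 6.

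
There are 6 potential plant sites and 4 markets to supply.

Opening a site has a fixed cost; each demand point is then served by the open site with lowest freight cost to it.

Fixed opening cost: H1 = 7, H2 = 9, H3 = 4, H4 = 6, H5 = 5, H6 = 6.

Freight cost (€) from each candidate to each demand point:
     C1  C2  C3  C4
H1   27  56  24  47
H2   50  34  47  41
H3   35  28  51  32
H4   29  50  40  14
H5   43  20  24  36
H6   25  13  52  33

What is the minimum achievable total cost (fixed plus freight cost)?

93

Open {H4, H5, H6}: assign each demand point to its cheapest open site.
  C1→H6 25, C2→H6 13, C3→H5 24, C4→H4 14
  freight cost 76, fixed 17 → total 93.
Compare {H1, H4, H6}: freight cost 76 + fixed 19 = 95.
Compare {H3, H4, H5, H6}: freight cost 76 + fixed 21 = 97.
Compare {H4, H5}: freight cost 87 + fixed 11 = 98.
All other subsets cost ≥ 95. Minimum total cost: 93.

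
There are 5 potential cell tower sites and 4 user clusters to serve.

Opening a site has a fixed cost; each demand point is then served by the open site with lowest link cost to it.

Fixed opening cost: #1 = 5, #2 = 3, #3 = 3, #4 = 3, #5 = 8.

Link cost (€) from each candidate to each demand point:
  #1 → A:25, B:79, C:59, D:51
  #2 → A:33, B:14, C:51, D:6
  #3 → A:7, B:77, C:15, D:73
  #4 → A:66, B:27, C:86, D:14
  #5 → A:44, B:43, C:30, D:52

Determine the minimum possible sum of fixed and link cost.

Open {#2, #3}: assign each demand point to its cheapest open site.
  A→#3 7, B→#2 14, C→#3 15, D→#2 6
  link cost 42, fixed 6 → total 48.
Compare {#2, #3, #4}: link cost 42 + fixed 9 = 51.
Compare {#1, #2, #3}: link cost 42 + fixed 11 = 53.
Compare {#2, #3, #5}: link cost 42 + fixed 14 = 56.
All other subsets cost ≥ 51. Minimum total cost: 48.

48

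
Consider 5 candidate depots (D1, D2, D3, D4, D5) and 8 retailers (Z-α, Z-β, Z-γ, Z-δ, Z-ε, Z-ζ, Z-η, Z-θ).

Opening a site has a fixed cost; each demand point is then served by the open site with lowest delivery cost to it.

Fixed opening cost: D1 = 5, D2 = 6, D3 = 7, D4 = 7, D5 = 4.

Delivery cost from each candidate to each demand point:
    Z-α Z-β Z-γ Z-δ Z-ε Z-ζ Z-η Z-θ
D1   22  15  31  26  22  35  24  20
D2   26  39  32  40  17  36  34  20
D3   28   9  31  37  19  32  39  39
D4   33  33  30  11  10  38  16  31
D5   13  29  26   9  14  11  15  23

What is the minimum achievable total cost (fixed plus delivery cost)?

Open {D3, D5}: assign each demand point to its cheapest open site.
  Z-α→D5 13, Z-β→D3 9, Z-γ→D5 26, Z-δ→D5 9, Z-ε→D5 14, Z-ζ→D5 11, Z-η→D5 15, Z-θ→D5 23
  delivery cost 120, fixed 11 → total 131.
Compare {D1, D5}: delivery cost 123 + fixed 9 = 132.
Compare {D1, D3, D5}: delivery cost 117 + fixed 16 = 133.
Compare {D2, D3, D5}: delivery cost 117 + fixed 17 = 134.
All other subsets cost ≥ 132. Minimum total cost: 131.

131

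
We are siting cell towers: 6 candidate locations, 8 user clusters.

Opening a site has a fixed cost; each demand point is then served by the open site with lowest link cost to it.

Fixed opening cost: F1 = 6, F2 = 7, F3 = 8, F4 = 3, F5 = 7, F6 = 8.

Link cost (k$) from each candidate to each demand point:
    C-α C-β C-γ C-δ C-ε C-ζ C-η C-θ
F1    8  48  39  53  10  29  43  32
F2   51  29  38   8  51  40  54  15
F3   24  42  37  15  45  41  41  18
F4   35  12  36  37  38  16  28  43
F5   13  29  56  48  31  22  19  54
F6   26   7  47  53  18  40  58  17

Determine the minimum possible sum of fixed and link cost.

147

Open {F1, F2, F4, F5}: assign each demand point to its cheapest open site.
  C-α→F1 8, C-β→F4 12, C-γ→F4 36, C-δ→F2 8, C-ε→F1 10, C-ζ→F4 16, C-η→F5 19, C-θ→F2 15
  link cost 124, fixed 23 → total 147.
Compare {F1, F2, F4}: link cost 133 + fixed 16 = 149.
Compare {F1, F2, F4, F5, F6}: link cost 119 + fixed 31 = 150.
Compare {F1, F2, F4, F6}: link cost 128 + fixed 24 = 152.
All other subsets cost ≥ 149. Minimum total cost: 147.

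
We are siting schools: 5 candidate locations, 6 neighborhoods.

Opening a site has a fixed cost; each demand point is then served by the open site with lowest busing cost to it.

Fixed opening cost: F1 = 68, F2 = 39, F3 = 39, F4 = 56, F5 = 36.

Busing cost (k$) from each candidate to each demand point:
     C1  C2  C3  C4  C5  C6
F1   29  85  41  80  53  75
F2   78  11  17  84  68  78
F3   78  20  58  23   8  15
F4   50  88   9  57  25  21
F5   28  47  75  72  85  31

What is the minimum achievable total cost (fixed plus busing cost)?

216

Open {F2, F3, F5}: assign each demand point to its cheapest open site.
  C1→F5 28, C2→F2 11, C3→F2 17, C4→F3 23, C5→F3 8, C6→F3 15
  busing cost 102, fixed 114 → total 216.
Compare {F3, F4}: busing cost 125 + fixed 95 = 220.
Compare {F3, F5}: busing cost 152 + fixed 75 = 227.
Compare {F2, F3}: busing cost 152 + fixed 78 = 230.
All other subsets cost ≥ 220. Minimum total cost: 216.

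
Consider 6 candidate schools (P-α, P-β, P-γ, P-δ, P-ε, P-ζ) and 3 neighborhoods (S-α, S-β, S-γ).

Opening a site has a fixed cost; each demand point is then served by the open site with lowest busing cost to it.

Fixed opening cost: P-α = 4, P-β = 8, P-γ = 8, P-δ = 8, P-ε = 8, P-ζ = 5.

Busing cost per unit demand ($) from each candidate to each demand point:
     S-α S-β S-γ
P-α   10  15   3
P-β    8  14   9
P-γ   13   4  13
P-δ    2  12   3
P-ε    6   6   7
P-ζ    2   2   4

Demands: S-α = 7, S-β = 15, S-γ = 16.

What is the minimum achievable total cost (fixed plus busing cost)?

101

Open {P-α, P-ζ}: assign each demand point to its cheapest open site.
  S-α→P-ζ 7×2=14, S-β→P-ζ 15×2=30, S-γ→P-α 16×3=48
  busing cost 92, fixed 9 → total 101.
Compare {P-δ, P-ζ}: busing cost 92 + fixed 13 = 105.
Compare {P-α, P-β, P-ζ}: busing cost 92 + fixed 17 = 109.
Compare {P-α, P-γ, P-ζ}: busing cost 92 + fixed 17 = 109.
All other subsets cost ≥ 105. Minimum total cost: 101.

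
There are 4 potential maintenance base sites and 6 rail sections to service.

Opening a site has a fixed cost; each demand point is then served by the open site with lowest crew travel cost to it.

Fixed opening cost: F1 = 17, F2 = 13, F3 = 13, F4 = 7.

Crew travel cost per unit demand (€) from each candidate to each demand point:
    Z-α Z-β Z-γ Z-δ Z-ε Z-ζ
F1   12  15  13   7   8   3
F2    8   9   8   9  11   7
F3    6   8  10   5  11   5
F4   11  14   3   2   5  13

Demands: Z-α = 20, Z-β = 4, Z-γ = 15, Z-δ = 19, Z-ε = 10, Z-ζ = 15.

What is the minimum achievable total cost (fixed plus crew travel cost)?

367

Open {F1, F3, F4}: assign each demand point to its cheapest open site.
  Z-α→F3 20×6=120, Z-β→F3 4×8=32, Z-γ→F4 15×3=45, Z-δ→F4 19×2=38, Z-ε→F4 10×5=50, Z-ζ→F1 15×3=45
  crew travel cost 330, fixed 37 → total 367.
Compare {F3, F4}: crew travel cost 360 + fixed 20 = 380.
Compare {F1, F2, F3, F4}: crew travel cost 330 + fixed 50 = 380.
Compare {F2, F3, F4}: crew travel cost 360 + fixed 33 = 393.
All other subsets cost ≥ 380. Minimum total cost: 367.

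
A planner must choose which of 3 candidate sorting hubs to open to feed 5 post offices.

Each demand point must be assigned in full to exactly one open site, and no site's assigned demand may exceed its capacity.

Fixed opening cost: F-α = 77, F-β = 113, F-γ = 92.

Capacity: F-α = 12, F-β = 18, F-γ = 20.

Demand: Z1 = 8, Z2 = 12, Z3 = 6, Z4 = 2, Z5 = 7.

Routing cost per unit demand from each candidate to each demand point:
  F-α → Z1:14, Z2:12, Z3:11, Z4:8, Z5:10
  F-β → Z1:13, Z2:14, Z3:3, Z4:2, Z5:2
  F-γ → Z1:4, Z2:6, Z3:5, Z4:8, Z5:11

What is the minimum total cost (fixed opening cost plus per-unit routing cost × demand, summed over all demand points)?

Open {F-β, F-γ}; cheapest assignment that respects the capacities:
  F-β (cap 18, load 15): Z3, Z4, Z5 — cost 6×3 + 2×2 + 7×2 = 36
  F-γ (cap 20, load 20): Z1, Z2 — cost 8×4 + 12×6 = 104
  Shipping 140, fixed 205 → total 345.
  Any other capacity-feasible assignment to {F-β, F-γ} ships for at least 140.
Compare {F-α, F-β, F-γ}: its best feasible assignment gives total 422.
Every other set of open sites that can feasibly serve all demand totals ≥ 422 even under its best assignment. Minimum: 345.

345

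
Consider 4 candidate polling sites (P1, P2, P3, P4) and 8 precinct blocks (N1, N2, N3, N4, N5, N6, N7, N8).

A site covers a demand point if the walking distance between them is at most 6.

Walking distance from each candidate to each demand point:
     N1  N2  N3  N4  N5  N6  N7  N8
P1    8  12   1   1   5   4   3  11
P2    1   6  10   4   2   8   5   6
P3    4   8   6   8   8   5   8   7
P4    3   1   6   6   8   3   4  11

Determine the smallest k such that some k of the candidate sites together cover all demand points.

2

Coverage sets (demand points within 6 of each site):
  P1: {N3, N4, N5, N6, N7}
  P2: {N1, N2, N4, N5, N7, N8}
  P3: {N1, N3, N6}
  P4: {N1, N2, N3, N4, N6, N7}
No single site covers all 8 demand points.
But {P1, P2} covers everything, so the minimum is 2.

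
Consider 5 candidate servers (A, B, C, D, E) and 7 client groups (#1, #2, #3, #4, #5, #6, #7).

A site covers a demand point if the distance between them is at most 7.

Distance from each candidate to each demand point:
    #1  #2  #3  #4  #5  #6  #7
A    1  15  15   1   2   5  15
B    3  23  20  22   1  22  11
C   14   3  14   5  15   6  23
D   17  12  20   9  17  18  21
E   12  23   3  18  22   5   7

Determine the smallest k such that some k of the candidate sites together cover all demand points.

3

Coverage sets (demand points within 7 of each site):
  A: {#1, #4, #5, #6}
  B: {#1, #5}
  C: {#2, #4, #6}
  D: {}
  E: {#3, #6, #7}
No 2 sites suffice: every size-2 union leaves at least one demand point uncovered.
But {A, C, E} covers everything, so the minimum is 3.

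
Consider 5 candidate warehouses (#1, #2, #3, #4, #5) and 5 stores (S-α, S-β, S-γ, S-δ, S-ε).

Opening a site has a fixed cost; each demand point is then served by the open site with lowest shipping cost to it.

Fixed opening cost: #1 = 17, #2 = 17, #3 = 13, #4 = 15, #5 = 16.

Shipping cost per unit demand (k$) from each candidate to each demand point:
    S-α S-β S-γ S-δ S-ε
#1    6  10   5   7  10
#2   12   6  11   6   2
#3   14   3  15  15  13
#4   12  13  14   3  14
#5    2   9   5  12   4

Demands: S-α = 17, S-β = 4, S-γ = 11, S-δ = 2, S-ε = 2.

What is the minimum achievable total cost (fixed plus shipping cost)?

Open {#3, #4, #5}: assign each demand point to its cheapest open site.
  S-α→#5 17×2=34, S-β→#3 4×3=12, S-γ→#5 11×5=55, S-δ→#4 2×3=6, S-ε→#5 2×4=8
  shipping cost 115, fixed 44 → total 159.
Compare {#2, #5}: shipping cost 129 + fixed 33 = 162.
Compare {#3, #5}: shipping cost 133 + fixed 29 = 162.
Compare {#2, #3, #5}: shipping cost 117 + fixed 46 = 163.
All other subsets cost ≥ 162. Minimum total cost: 159.

159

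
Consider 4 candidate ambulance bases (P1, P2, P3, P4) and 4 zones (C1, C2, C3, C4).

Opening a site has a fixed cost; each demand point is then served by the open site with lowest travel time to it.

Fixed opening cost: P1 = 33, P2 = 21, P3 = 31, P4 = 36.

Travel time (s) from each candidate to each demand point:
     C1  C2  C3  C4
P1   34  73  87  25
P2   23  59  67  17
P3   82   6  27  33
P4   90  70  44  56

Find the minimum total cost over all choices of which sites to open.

Open {P2, P3}: assign each demand point to its cheapest open site.
  C1→P2 23, C2→P3 6, C3→P3 27, C4→P2 17
  travel time 73, fixed 52 → total 125.
Compare {P1, P3}: travel time 92 + fixed 64 = 156.
Compare {P1, P2, P3}: travel time 73 + fixed 85 = 158.
Compare {P2, P3, P4}: travel time 73 + fixed 88 = 161.
All other subsets cost ≥ 156. Minimum total cost: 125.

125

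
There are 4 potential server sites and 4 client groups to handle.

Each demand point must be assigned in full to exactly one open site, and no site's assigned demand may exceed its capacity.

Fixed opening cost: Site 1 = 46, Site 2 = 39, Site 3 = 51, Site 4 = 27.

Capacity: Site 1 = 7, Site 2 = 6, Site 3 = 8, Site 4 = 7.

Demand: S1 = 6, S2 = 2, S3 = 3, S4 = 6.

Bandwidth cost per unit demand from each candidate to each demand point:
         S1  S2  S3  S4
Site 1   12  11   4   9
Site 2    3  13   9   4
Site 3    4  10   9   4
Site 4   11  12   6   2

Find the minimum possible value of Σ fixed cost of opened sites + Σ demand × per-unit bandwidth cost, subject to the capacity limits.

Open {Site 1, Site 2, Site 4}; cheapest assignment that respects the capacities:
  Site 1 (cap 7, load 5): S2, S3 — cost 2×11 + 3×4 = 34
  Site 2 (cap 6, load 6): S1 — cost 6×3 = 18
  Site 4 (cap 7, load 6): S4 — cost 6×2 = 12
  Shipping 64, fixed 112 → total 176.
  Any other capacity-feasible assignment to {Site 1, Site 2, Site 4} ships for at least 64.
Compare {Site 1, Site 3, Site 4}: its best feasible assignment gives total 192.
Compare {Site 2, Site 3, Site 4}: its best feasible assignment gives total 194.
Every other set of open sites that can feasibly serve all demand totals ≥ 192 even under its best assignment. Minimum: 176.

176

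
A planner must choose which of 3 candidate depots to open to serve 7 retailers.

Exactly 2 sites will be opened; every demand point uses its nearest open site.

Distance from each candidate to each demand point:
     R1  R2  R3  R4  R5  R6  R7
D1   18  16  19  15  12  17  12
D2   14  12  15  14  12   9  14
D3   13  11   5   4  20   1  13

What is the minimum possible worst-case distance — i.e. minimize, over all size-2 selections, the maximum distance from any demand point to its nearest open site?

13

Open {D1, D3}.
  Farthest demand point is R1 at distance 13 (to D3); all others are ≤ 13.
With {D2, D3} the worst case is 13.
With {D1, D2} the worst case is 15.
No size-2 selection achieves below 13.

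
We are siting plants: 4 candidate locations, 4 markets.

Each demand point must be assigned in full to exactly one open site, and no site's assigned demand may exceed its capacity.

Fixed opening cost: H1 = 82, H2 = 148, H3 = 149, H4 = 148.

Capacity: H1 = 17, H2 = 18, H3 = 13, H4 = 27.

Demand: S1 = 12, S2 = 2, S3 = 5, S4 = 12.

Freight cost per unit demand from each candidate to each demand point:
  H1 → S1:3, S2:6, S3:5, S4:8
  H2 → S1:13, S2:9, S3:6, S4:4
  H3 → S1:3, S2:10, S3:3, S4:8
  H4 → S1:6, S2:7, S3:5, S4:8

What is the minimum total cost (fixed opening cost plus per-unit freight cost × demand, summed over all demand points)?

Open {H1, H2}; cheapest assignment that respects the capacities:
  H1 (cap 17, load 14): S1, S2 — cost 12×3 + 2×6 = 48
  H2 (cap 18, load 17): S3, S4 — cost 5×6 + 12×4 = 78
  Shipping 126, fixed 230 → total 356.
  Any other capacity-feasible assignment to {H1, H2} ships for at least 126.
Compare {H1, H4}: its best feasible assignment gives total 399.
Compare {H2, H4}: its best feasible assignment gives total 455.
Every other set of open sites that can feasibly serve all demand totals ≥ 399 even under its best assignment. Minimum: 356.

356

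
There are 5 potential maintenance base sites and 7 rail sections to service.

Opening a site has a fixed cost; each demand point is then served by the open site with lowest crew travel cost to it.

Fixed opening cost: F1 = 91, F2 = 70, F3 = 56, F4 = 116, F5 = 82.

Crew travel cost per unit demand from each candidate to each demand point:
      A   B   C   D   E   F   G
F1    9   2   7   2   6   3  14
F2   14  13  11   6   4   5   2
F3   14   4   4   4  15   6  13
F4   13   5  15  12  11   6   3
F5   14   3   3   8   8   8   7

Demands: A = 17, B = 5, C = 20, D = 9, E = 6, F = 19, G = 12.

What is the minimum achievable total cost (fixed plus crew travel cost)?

Open {F1, F2, F3}: assign each demand point to its cheapest open site.
  A→F1 17×9=153, B→F1 5×2=10, C→F3 20×4=80, D→F1 9×2=18, E→F2 6×4=24, F→F1 19×3=57, G→F2 12×2=24
  crew travel cost 366, fixed 217 → total 583.
Compare {F1, F2}: crew travel cost 426 + fixed 161 = 587.
Compare {F1, F2, F5}: crew travel cost 346 + fixed 243 = 589.
Compare {F1, F5}: crew travel cost 418 + fixed 173 = 591.
All other subsets cost ≥ 587. Minimum total cost: 583.

583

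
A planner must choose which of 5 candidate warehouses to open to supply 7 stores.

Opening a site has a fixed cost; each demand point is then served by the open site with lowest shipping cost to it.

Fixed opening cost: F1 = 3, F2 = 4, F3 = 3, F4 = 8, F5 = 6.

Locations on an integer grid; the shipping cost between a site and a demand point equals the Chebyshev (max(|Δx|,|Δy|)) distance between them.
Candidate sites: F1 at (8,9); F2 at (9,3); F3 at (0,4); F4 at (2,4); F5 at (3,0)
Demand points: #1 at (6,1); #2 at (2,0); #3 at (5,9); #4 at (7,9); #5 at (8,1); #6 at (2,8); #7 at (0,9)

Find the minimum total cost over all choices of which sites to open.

Open {F1, F2, F3}: assign each demand point to its cheapest open site.
  #1→F2 3, #2→F3 4, #3→F1 3, #4→F1 1, #5→F2 2, #6→F3 4, #7→F3 5
  shipping cost 22, fixed 10 → total 32.
Compare {F1, F3, F5}: shipping cost 22 + fixed 12 = 34.
Compare {F1, F2, F3, F5}: shipping cost 19 + fixed 16 = 35.
Compare {F1, F5}: shipping cost 27 + fixed 9 = 36.
All other subsets cost ≥ 34. Minimum total cost: 32.

32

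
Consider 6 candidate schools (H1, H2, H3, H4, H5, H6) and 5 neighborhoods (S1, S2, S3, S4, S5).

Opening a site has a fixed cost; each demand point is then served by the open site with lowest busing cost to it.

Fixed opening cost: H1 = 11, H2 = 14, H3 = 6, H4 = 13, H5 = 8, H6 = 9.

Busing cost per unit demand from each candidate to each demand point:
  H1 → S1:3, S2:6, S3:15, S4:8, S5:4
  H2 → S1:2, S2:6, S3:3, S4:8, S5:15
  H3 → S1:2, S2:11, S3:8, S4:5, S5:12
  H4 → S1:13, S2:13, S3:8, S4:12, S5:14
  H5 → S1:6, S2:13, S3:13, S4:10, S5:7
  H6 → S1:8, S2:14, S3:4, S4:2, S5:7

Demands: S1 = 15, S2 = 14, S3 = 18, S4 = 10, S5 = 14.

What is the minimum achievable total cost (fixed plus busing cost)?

278

Open {H1, H2, H6}: assign each demand point to its cheapest open site.
  S1→H2 15×2=30, S2→H1 14×6=84, S3→H2 18×3=54, S4→H6 10×2=20, S5→H1 14×4=56
  busing cost 244, fixed 34 → total 278.
Compare {H1, H2, H3, H6}: busing cost 244 + fixed 40 = 284.
Compare {H1, H2, H5, H6}: busing cost 244 + fixed 42 = 286.
Compare {H1, H3, H6}: busing cost 262 + fixed 26 = 288.
All other subsets cost ≥ 284. Minimum total cost: 278.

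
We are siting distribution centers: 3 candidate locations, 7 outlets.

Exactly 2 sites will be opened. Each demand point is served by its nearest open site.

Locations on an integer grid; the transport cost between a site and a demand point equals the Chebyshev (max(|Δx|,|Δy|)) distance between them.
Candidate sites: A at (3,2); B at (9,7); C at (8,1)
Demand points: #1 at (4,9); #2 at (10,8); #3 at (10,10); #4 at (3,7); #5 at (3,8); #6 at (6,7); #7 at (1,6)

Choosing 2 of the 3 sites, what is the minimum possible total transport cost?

Open {A, B}.
  #1→B 5, #2→B 1, #3→B 3, #4→A 5, #5→A 6, #6→B 3, #7→A 4  ⇒ total 27.
Compare {B, C}: total 31.
Compare {A, C}: total 42.

27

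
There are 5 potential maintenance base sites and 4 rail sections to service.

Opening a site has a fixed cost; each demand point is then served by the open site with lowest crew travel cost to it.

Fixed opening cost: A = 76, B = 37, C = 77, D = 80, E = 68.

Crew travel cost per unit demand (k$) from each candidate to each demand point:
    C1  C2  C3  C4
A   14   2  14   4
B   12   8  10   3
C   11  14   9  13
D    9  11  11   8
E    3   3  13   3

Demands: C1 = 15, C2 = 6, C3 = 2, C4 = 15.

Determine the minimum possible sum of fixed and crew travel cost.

Open {E}: assign each demand point to its cheapest open site.
  C1→E 15×3=45, C2→E 6×3=18, C3→E 2×13=26, C4→E 15×3=45
  crew travel cost 134, fixed 68 → total 202.
Compare {B, E}: crew travel cost 128 + fixed 105 = 233.
Compare {C, E}: crew travel cost 126 + fixed 145 = 271.
Compare {A, E}: crew travel cost 128 + fixed 144 = 272.
All other subsets cost ≥ 233. Minimum total cost: 202.

202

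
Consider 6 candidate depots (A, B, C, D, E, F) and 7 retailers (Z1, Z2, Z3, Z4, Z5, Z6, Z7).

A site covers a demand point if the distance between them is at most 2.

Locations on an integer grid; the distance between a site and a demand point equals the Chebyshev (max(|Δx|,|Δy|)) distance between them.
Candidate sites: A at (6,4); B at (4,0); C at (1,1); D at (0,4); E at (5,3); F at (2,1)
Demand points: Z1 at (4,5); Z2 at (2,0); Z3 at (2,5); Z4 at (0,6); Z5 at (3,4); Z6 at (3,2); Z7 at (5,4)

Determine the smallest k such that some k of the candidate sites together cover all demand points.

Coverage sets (demand points within 2 of each site):
  A: {Z1, Z7}
  B: {Z2, Z6}
  C: {Z2, Z6}
  D: {Z3, Z4}
  E: {Z1, Z5, Z6, Z7}
  F: {Z2, Z6}
No 2 sites suffice: every size-2 union leaves at least one demand point uncovered.
But {B, D, E} covers everything, so the minimum is 3.

3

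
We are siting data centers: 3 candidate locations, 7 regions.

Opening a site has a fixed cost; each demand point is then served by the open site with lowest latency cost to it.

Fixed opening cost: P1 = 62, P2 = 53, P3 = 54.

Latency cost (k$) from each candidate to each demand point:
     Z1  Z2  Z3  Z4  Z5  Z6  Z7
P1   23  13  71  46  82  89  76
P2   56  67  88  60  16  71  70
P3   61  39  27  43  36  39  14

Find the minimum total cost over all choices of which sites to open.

311

Open {P1, P3}: assign each demand point to its cheapest open site.
  Z1→P1 23, Z2→P1 13, Z3→P3 27, Z4→P3 43, Z5→P3 36, Z6→P3 39, Z7→P3 14
  latency cost 195, fixed 116 → total 311.
Compare {P3}: latency cost 259 + fixed 54 = 313.
Compare {P2, P3}: latency cost 234 + fixed 107 = 341.
Compare {P1, P2, P3}: latency cost 175 + fixed 169 = 344.
All other subsets cost ≥ 313. Minimum total cost: 311.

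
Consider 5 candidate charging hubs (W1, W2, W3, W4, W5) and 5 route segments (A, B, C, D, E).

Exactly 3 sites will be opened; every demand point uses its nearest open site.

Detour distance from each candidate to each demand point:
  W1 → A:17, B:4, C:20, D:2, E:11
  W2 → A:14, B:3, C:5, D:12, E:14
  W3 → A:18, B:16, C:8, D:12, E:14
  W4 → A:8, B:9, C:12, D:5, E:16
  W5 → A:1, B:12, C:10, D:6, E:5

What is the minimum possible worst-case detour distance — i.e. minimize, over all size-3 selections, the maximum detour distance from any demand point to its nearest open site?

Open {W1, W2, W5}.
  Farthest demand point is C at detour distance 5 (to W2); all others are ≤ 5.
With {W2, W4, W5} the worst case is 5.
With {W2, W3, W5} the worst case is 6.
No size-3 selection achieves below 5.

5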